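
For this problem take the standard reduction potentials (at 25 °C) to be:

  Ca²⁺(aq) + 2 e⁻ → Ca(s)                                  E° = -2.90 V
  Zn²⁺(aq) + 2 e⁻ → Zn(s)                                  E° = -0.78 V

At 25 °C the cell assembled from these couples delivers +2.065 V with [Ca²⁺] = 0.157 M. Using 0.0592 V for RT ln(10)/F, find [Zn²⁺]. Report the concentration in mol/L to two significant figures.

Zn²⁺/Zn is the cathode, Ca²⁺/Ca the anode: E°cell = +2.12 V, n = 2.
Overall reaction: Zn²⁺(aq) + Ca(s) → Zn(s) + Ca²⁺(aq); Q = [Ca²⁺]^1/[Zn²⁺]^1.
From E = E° − (0.0592/n) log Q: log Q = (E° − E)·n/0.0592 = (+2.12 − (+2.065))·2/0.0592 = 1.8581.
So 1·log[Zn²⁺] = 1·log(0.157) − log Q = -0.8041 − (1.8581) = -2.6622; [Zn²⁺] = 10^(-2.6622) ≈ 0.0022 M.

0.0022 M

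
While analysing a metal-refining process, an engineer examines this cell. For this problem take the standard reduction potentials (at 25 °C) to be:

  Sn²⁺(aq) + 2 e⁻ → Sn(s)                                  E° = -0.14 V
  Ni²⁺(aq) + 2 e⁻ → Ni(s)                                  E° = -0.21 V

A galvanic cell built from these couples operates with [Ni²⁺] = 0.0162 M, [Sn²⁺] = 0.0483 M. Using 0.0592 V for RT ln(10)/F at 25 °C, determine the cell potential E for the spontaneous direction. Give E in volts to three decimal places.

Sn²⁺/Sn is the cathode (higher E°), Ni²⁺/Ni the anode: E°cell = -0.14 − (-0.21) = +0.07 V, n = 2.
Overall: Sn²⁺(aq) + Ni(s) → Sn(s) + Ni²⁺(aq)
Q = [Ni²⁺] / ([Sn²⁺]); log Q = -0.474.
E = E° − (0.0592/n) log Q = +0.07 − (0.0592/2)(-0.474) = +0.084 V.

+0.084 V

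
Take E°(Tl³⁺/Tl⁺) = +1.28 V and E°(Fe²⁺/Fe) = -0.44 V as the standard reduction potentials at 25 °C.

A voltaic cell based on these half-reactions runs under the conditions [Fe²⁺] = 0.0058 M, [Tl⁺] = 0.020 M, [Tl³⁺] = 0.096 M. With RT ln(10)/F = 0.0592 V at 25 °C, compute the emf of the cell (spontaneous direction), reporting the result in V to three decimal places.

+1.806 V

Tl³⁺/Tl⁺ is the cathode (higher E°), Fe²⁺/Fe the anode: E°cell = +1.28 − (-0.44) = +1.72 V, n = 2.
Overall: Tl³⁺(aq) + Fe(s) → Tl⁺(aq) + Fe²⁺(aq)
Q = [Tl⁺]·[Fe²⁺] / ([Tl³⁺]); log Q = -2.918.
E = E° − (0.0592/n) log Q = +1.72 − (0.0592/2)(-2.918) = +1.806 V.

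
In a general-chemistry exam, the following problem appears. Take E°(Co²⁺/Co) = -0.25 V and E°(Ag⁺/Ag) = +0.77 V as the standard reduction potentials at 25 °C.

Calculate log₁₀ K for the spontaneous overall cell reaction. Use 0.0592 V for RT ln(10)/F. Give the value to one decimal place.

Cathode: Ag⁺/Ag; anode: Co²⁺/Co. E°cell = +1.02 V, n = 2.
log K = nE°cell / 0.0592 = (2)(+1.02) / 0.0592 = 34.5.

34.5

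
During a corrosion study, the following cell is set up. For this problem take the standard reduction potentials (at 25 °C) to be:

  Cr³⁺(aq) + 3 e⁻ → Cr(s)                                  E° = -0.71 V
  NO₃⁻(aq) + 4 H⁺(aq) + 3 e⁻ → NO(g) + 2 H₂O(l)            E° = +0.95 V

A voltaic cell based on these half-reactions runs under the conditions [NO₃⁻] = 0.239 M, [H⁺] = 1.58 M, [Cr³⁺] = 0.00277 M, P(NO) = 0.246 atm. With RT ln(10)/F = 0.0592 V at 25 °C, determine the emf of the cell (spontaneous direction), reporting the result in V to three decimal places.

NO₃⁻/NO is the cathode (higher E°), Cr³⁺/Cr the anode: E°cell = +0.95 − (-0.71) = +1.66 V, n = 3.
Overall: NO₃⁻(aq) + 4 H⁺(aq) + Cr(s) → NO(g) + 2 H₂O(l) + Cr³⁺(aq)
Q = P(NO)·[Cr³⁺] / ([NO₃⁻]·[H⁺]^4); log Q = -3.340.
E = E° − (0.0592/n) log Q = +1.66 − (0.0592/3)(-3.340) = +1.726 V.

+1.726 V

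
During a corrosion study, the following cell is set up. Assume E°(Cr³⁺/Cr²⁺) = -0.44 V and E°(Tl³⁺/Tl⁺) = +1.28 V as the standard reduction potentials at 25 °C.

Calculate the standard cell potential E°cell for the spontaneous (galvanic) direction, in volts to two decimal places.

+1.72 V

The Tl³⁺/Tl⁺ couple has the higher reduction potential, so it is the cathode; Cr³⁺/Cr²⁺ is oxidised at the anode.
E°cell = E°(cathode) − E°(anode) = (+1.28) − (-0.44) = +1.72 V.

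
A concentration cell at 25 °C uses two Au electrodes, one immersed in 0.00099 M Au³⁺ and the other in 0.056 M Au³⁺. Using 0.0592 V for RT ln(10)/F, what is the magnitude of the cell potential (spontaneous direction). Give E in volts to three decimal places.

+0.035 V

For a concentration cell E°cell = 0. The 0.056 M side is the cathode (reduction is favoured where [Au³⁺] is higher).
With n = 3, E = −(0.0592/3) log([Au³⁺]ₐₙ/[Au³⁺]꜀ₐₜ) = −(0.0592/3) log(0.00099/0.056) = −(0.0592/3)(-1.753) = +0.035 V.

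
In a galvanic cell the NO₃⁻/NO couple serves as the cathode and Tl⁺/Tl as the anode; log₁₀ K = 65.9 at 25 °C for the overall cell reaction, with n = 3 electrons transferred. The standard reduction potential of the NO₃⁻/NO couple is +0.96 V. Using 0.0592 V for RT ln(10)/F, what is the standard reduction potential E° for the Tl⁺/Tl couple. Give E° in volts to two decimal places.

E°cell = (0.0592/n)·log K = (0.0592/3)(65.9) = +1.300 V.
Since NO₃⁻/NO is the cathode and Tl⁺/Tl the anode, E°cell = E°(NO₃⁻/NO) − E°(Tl⁺/Tl).
So E°(Tl⁺/Tl) = E°(NO₃⁻/NO) − E°cell = (+0.96) − (+1.300) = -0.34 V.

-0.34 V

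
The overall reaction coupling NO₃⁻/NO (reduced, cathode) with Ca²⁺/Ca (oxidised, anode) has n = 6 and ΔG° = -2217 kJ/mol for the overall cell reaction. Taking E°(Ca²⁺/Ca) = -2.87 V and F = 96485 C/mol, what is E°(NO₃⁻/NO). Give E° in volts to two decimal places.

+0.96 V

E°cell = −ΔG°/(nF) = −(-2217×10³)/((6)(96485)) = +3.830 V.
Since NO₃⁻/NO is the cathode and Ca²⁺/Ca the anode, E°cell = E°(NO₃⁻/NO) − E°(Ca²⁺/Ca).
So E°(NO₃⁻/NO) = E°cell + E°(Ca²⁺/Ca) = +3.830 + (-2.87) = +0.96 V.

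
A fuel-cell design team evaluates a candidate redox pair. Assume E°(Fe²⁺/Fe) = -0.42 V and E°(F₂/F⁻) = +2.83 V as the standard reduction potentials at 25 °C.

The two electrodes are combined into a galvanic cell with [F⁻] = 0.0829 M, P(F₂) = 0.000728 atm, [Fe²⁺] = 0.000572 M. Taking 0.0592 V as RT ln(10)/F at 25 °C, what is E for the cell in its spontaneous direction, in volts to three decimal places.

+3.317 V

F₂/F⁻ is the cathode (higher E°), Fe²⁺/Fe the anode: E°cell = +2.83 − (-0.42) = +3.25 V, n = 2.
Overall: F₂(g) + Fe(s) → 2 F⁻(aq) + Fe²⁺(aq)
Q = [F⁻]^2·[Fe²⁺] / (P(F₂)); log Q = -2.268.
E = E° − (0.0592/n) log Q = +3.25 − (0.0592/2)(-2.268) = +3.317 V.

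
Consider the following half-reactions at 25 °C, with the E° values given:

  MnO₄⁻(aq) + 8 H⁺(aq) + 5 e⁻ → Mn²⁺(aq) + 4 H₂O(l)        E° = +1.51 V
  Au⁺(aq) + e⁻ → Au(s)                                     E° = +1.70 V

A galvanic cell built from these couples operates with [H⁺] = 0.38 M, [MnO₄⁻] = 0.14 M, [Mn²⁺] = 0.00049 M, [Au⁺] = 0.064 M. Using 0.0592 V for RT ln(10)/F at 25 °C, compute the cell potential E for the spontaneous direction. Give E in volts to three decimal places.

+0.130 V

Au⁺/Au is the cathode (higher E°), MnO₄⁻/Mn²⁺ the anode: E°cell = +1.70 − (+1.51) = +0.19 V, n = 5.
Overall: 5 Au⁺(aq) + Mn²⁺(aq) + 4 H₂O(l) → 5 Au(s) + MnO₄⁻(aq) + 8 H⁺(aq)
Q = [MnO₄⁻]·[H⁺]^8 / ([Au⁺]^5·[Mn²⁺]); log Q = 5.063.
E = E° − (0.0592/n) log Q = +0.19 − (0.0592/5)(5.063) = +0.130 V.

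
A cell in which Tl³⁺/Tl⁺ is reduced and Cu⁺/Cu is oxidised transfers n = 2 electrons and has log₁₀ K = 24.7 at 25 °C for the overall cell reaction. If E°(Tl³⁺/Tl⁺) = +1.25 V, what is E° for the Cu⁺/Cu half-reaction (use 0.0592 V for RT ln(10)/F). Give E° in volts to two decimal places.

E°cell = (0.0592/n)·log K = (0.0592/2)(24.7) = +0.731 V.
Since Tl³⁺/Tl⁺ is the cathode and Cu⁺/Cu the anode, E°cell = E°(Tl³⁺/Tl⁺) − E°(Cu⁺/Cu).
So E°(Cu⁺/Cu) = E°(Tl³⁺/Tl⁺) − E°cell = (+1.25) − (+0.731) = +0.52 V.

+0.52 V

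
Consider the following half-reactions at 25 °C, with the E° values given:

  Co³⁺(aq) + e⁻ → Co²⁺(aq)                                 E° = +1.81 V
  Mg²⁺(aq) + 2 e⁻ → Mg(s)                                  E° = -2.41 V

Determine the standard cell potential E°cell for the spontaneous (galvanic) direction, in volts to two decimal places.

+4.22 V

The Co³⁺/Co²⁺ couple has the higher reduction potential, so it is the cathode; Mg²⁺/Mg is oxidised at the anode.
E°cell = E°(cathode) − E°(anode) = (+1.81) − (-2.41) = +4.22 V.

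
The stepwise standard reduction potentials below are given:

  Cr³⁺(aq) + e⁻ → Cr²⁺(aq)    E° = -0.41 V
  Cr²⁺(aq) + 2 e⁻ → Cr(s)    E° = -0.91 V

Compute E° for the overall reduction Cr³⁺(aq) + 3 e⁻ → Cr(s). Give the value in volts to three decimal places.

-0.743 V

Adding the free-energy changes (−nFE°) of the two steps gives −n₃FE°₃ = −n₁FE°₁ − n₂FE°₂.
E°₃ = (1×-0.41 + 2×-0.91) / 3 = (-2.230) / 3 = -0.743 V.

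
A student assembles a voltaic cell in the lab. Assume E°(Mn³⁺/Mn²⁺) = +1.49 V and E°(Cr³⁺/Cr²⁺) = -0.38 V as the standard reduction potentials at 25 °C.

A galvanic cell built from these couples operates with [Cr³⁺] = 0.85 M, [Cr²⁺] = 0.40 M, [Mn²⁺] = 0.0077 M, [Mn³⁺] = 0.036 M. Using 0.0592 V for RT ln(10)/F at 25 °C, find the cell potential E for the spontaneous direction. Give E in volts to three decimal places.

Mn³⁺/Mn²⁺ is the cathode (higher E°), Cr³⁺/Cr²⁺ the anode: E°cell = +1.49 − (-0.38) = +1.87 V, n = 1.
Overall: Mn³⁺(aq) + Cr²⁺(aq) → Mn²⁺(aq) + Cr³⁺(aq)
Q = [Mn²⁺]·[Cr³⁺] / ([Mn³⁺]·[Cr²⁺]); log Q = -0.342.
E = E° − (0.0592/n) log Q = +1.87 − (0.0592/1)(-0.342) = +1.890 V.

+1.890 V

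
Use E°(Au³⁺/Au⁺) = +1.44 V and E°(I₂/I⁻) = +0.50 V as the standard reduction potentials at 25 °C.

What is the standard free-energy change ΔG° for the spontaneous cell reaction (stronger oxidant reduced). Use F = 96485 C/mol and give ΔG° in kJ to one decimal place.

Au³⁺/Au⁺ (E° = +1.44 V) is the cathode; I₂/I⁻ (E° = +0.50 V) is the anode, so E°cell = +0.94 V.
Balancing electrons gives n = 2 (lcm of 2 and 2).
ΔG° = −nFE° = −(2)(96485)(+0.94) = -181,392 J = -181.4 kJ.

-181.4 kJ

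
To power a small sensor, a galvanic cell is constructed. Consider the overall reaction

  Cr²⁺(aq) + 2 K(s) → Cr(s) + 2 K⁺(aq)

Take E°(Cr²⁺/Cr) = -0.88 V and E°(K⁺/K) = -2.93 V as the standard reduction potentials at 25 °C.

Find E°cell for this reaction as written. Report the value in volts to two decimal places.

The Cr²⁺/Cr couple has the higher reduction potential, so it is the cathode; K⁺/K is oxidised at the anode.
E°cell = E°(cathode) − E°(anode) = (-0.88) − (-2.93) = +2.05 V.

+2.05 V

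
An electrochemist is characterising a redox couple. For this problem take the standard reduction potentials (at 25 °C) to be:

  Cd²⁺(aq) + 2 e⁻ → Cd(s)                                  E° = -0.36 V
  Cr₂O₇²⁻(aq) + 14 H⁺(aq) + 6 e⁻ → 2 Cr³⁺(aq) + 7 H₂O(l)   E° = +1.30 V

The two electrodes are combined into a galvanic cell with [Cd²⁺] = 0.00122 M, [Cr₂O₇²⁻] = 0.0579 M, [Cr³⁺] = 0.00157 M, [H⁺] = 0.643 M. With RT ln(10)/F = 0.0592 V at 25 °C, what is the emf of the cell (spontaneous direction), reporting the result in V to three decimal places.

+1.763 V

Cr₂O₇²⁻/Cr³⁺ is the cathode (higher E°), Cd²⁺/Cd the anode: E°cell = +1.30 − (-0.36) = +1.66 V, n = 6.
Overall: Cr₂O₇²⁻(aq) + 14 H⁺(aq) + 3 Cd(s) → 2 Cr³⁺(aq) + 7 H₂O(l) + 3 Cd²⁺(aq)
Q = [Cr³⁺]^2·[Cd²⁺]^3 / ([Cr₂O₇²⁻]·[H⁺]^14); log Q = -10.427.
E = E° − (0.0592/n) log Q = +1.66 − (0.0592/6)(-10.427) = +1.763 V.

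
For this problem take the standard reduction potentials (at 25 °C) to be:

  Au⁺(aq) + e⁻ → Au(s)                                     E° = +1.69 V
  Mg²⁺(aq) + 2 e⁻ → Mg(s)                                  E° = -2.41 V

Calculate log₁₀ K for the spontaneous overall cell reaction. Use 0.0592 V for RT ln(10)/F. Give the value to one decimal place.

Cathode: Au⁺/Au; anode: Mg²⁺/Mg. E°cell = +4.10 V, n = 2.
log K = nE°cell / 0.0592 = (2)(+4.10) / 0.0592 = 138.5.

138.5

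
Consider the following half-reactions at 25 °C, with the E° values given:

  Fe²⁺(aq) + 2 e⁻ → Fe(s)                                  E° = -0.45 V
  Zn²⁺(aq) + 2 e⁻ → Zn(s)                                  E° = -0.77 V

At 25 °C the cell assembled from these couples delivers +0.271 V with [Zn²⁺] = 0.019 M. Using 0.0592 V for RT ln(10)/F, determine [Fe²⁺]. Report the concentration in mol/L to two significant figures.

Fe²⁺/Fe is the cathode, Zn²⁺/Zn the anode: E°cell = +0.32 V, n = 2.
Overall reaction: Fe²⁺(aq) + Zn(s) → Fe(s) + Zn²⁺(aq); Q = [Zn²⁺]^1/[Fe²⁺]^1.
From E = E° − (0.0592/n) log Q: log Q = (E° − E)·n/0.0592 = (+0.32 − (+0.271))·2/0.0592 = 1.6554.
So 1·log[Fe²⁺] = 1·log(0.019) − log Q = -1.7212 − (1.6554) = -3.3766; [Fe²⁺] = 10^(-3.3766) ≈ 0.00042 M.

0.00042 M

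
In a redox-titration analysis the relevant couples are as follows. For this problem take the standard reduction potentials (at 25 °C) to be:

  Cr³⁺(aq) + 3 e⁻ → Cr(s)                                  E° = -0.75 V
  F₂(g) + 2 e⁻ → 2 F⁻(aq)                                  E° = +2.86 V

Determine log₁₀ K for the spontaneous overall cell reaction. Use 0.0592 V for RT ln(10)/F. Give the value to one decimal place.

365.9

Cathode: F₂/F⁻; anode: Cr³⁺/Cr. E°cell = +3.61 V, n = 6.
log K = nE°cell / 0.0592 = (6)(+3.61) / 0.0592 = 365.9.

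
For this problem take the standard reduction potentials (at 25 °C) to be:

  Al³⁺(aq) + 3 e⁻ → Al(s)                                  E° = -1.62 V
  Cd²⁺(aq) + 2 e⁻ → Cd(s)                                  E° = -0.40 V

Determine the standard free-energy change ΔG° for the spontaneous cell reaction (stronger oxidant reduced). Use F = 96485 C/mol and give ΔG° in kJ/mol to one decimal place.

Cd²⁺/Cd (E° = -0.40 V) is the cathode; Al³⁺/Al (E° = -1.62 V) is the anode, so E°cell = +1.22 V.
Balancing electrons gives n = 6 (lcm of 2 and 3).
ΔG° = −nFE° = −(6)(96485)(+1.22) = -706,270 J = -706.3 kJ/mol.

-706.3 kJ/mol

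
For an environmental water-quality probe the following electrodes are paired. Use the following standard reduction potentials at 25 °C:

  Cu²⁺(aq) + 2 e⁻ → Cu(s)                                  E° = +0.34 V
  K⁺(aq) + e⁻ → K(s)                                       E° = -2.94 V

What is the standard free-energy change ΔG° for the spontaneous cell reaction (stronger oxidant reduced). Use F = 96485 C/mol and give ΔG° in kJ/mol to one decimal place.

-632.9 kJ/mol

Cu²⁺/Cu (E° = +0.34 V) is the cathode; K⁺/K (E° = -2.94 V) is the anode, so E°cell = +3.28 V.
Balancing electrons gives n = 2 (lcm of 2 and 1).
ΔG° = −nFE° = −(2)(96485)(+3.28) = -632,942 J = -632.9 kJ/mol.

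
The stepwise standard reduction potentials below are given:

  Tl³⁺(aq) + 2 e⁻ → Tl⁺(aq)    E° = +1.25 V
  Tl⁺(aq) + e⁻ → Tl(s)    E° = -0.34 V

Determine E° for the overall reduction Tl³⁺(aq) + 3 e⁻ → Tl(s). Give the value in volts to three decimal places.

+0.720 V

Standard free energies of sequential steps add: ΔG°₃ = ΔG°₁ + ΔG°₂, so n₃E°₃ = n₁E°₁ + n₂E°₂.
E°₃ = (2×+1.25 + 1×-0.34) / 3 = (+2.160) / 3 = +0.720 V.
E° values themselves are not directly additive — weighting by electron count is essential.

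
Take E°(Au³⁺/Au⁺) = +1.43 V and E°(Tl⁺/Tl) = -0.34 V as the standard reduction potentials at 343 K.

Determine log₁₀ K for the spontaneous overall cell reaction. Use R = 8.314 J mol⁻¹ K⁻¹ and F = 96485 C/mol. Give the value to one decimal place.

52.0

Cathode: Au³⁺/Au⁺; anode: Tl⁺/Tl. E°cell = (+1.43) − (-0.34) = +1.77 V, with n = 2.
ΔG° = −nFE° = −RT ln K, so ln K = nFE°/(RT) = (2)(96485)(+1.77) / ((8.314)(343)) = 119.773.
log₁₀ K = 119.773 / ln 10 = 52.0.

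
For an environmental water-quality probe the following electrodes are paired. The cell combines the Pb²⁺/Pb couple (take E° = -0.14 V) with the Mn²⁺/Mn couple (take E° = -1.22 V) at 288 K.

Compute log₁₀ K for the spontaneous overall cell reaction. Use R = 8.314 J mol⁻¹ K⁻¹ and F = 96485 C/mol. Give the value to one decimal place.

37.8

Cathode: Pb²⁺/Pb; anode: Mn²⁺/Mn. E°cell = (-0.14) − (-1.22) = +1.08 V, with n = 2.
ΔG° = −nFE° = −RT ln K, so ln K = nFE°/(RT) = (2)(96485)(+1.08) / ((8.314)(288)) = 87.038.
log₁₀ K = 87.038 / ln 10 = 37.8.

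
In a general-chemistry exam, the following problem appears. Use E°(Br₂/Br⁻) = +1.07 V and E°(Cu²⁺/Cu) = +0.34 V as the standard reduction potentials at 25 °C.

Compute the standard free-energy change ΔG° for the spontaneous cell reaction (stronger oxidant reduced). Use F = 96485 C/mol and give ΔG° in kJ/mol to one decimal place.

-140.9 kJ/mol

Br₂/Br⁻ (E° = +1.07 V) is the cathode; Cu²⁺/Cu (E° = +0.34 V) is the anode, so E°cell = +0.73 V.
Balancing electrons gives n = 2 (lcm of 2 and 2).
ΔG° = −nFE° = −(2)(96485)(+0.73) = -140,868 J = -140.9 kJ/mol.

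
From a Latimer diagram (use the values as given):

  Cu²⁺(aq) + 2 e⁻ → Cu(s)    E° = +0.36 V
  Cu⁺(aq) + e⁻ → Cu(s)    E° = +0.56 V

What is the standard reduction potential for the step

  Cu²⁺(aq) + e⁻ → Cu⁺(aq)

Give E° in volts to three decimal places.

Sequential free energies add, so n₃E°₃ = n₁E°₁ + n₂E°₂.
With n₃ = 2, and the known step contributing 1×(+0.56) V, the unknown satisfies 1·E° = 2×(+0.36) − 1×(+0.56) = +0.160.
E° = +0.160 / 1 = +0.160 V.

+0.160 V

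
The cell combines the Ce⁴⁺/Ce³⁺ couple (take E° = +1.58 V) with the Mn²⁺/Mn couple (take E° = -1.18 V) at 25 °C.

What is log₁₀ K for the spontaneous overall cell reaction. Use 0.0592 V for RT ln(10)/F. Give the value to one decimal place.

Cathode: Ce⁴⁺/Ce³⁺; anode: Mn²⁺/Mn. E°cell = +2.76 V, n = 2.
log K = nE°cell / 0.0592 = (2)(+2.76) / 0.0592 = 93.2.

93.2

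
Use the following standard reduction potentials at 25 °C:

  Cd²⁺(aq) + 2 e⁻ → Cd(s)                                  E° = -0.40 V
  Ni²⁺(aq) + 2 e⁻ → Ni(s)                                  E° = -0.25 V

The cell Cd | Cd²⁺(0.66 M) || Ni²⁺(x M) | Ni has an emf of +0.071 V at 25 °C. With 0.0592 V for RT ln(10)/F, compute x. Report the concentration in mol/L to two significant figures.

Ni²⁺/Ni is the cathode, Cd²⁺/Cd the anode: E°cell = +0.15 V, n = 2.
Overall reaction: Ni²⁺(aq) + Cd(s) → Ni(s) + Cd²⁺(aq); Q = [Cd²⁺]^1/[Ni²⁺]^1.
From E = E° − (0.0592/n) log Q: log Q = (E° − E)·n/0.0592 = (+0.15 − (+0.071))·2/0.0592 = 2.6689.
So 1·log[Ni²⁺] = 1·log(0.66) − log Q = -0.1805 − (2.6689) = -2.8494; [Ni²⁺] = 10^(-2.8494) ≈ 0.0014 M.

0.0014 M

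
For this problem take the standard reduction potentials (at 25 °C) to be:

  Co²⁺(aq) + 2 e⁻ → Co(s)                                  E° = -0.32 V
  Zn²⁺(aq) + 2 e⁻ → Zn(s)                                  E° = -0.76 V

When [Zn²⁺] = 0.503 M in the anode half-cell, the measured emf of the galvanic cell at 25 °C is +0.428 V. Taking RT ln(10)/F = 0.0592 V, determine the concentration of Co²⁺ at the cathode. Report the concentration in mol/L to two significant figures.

Co²⁺/Co is the cathode, Zn²⁺/Zn the anode: E°cell = +0.44 V, n = 2.
Overall reaction: Co²⁺(aq) + Zn(s) → Co(s) + Zn²⁺(aq); Q = [Zn²⁺]^1/[Co²⁺]^1.
From E = E° − (0.0592/n) log Q: log Q = (E° − E)·n/0.0592 = (+0.44 − (+0.428))·2/0.0592 = 0.4054.
So 1·log[Co²⁺] = 1·log(0.503) − log Q = -0.2984 − (0.4054) = -0.7038; [Co²⁺] = 10^(-0.7038) ≈ 0.20 M.

0.20 M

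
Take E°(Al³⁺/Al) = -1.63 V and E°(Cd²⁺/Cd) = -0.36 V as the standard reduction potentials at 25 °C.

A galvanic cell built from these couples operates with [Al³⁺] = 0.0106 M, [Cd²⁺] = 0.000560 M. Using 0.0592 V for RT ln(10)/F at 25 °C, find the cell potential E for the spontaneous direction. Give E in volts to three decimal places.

+1.213 V

Cd²⁺/Cd is the cathode (higher E°), Al³⁺/Al the anode: E°cell = -0.36 − (-1.63) = +1.27 V, n = 6.
Overall: 3 Cd²⁺(aq) + 2 Al(s) → 3 Cd(s) + 2 Al³⁺(aq)
Q = [Al³⁺]^2 / ([Cd²⁺]^3); log Q = 5.806.
E = E° − (0.0592/n) log Q = +1.27 − (0.0592/6)(5.806) = +1.213 V.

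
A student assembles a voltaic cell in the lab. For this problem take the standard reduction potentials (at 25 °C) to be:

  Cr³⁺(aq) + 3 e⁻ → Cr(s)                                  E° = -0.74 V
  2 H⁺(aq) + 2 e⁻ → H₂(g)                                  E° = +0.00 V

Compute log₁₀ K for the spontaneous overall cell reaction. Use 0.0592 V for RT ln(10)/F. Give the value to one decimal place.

Cathode: H⁺/H₂; anode: Cr³⁺/Cr. E°cell = +0.74 V, n = 6.
log K = nE°cell / 0.0592 = (6)(+0.74) / 0.0592 = 75.0.

75.0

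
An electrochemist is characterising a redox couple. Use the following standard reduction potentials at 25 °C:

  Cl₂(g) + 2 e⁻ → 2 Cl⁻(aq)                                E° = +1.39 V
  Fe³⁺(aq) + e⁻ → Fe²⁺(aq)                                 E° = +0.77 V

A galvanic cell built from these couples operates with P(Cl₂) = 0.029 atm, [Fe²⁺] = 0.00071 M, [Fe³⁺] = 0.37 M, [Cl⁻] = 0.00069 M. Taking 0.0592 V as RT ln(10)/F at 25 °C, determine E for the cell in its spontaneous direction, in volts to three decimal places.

+0.601 V

Cl₂/Cl⁻ is the cathode (higher E°), Fe³⁺/Fe²⁺ the anode: E°cell = +1.39 − (+0.77) = +0.62 V, n = 2.
Overall: Cl₂(g) + 2 Fe²⁺(aq) → 2 Cl⁻(aq) + 2 Fe³⁺(aq)
Q = [Cl⁻]^2·[Fe³⁺]^2 / (P(Cl₂)·[Fe²⁺]^2); log Q = 0.649.
E = E° − (0.0592/n) log Q = +0.62 − (0.0592/2)(0.649) = +0.601 V.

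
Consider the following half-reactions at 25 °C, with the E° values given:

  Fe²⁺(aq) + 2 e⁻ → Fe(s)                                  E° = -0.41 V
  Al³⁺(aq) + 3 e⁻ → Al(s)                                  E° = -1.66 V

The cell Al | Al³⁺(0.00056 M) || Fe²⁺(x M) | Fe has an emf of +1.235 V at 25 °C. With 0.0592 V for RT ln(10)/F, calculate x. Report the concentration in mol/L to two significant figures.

0.0021 M

Fe²⁺/Fe is the cathode, Al³⁺/Al the anode: E°cell = +1.25 V, n = 6.
Overall reaction: 3 Fe²⁺(aq) + 2 Al(s) → 3 Fe(s) + 2 Al³⁺(aq); Q = [Al³⁺]^2/[Fe²⁺]^3.
From E = E° − (0.0592/n) log Q: log Q = (E° − E)·n/0.0592 = (+1.25 − (+1.235))·6/0.0592 = 1.5203.
So 3·log[Fe²⁺] = 2·log(0.00056) − log Q = -6.5036 − (1.5203) = -8.0239; log[Fe²⁺] = -8.0239 / 3 = -2.6746; [Fe²⁺] = 10^(-2.6746) ≈ 0.0021 M.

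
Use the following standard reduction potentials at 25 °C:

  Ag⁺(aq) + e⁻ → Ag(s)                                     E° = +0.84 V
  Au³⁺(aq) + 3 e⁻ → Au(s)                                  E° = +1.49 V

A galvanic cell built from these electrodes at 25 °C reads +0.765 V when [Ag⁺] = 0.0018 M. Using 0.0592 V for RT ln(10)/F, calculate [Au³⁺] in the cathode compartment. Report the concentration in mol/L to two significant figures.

Au³⁺/Au is the cathode, Ag⁺/Ag the anode: E°cell = +0.65 V, n = 3.
Overall reaction: Au³⁺(aq) + 3 Ag(s) → Au(s) + 3 Ag⁺(aq); Q = [Ag⁺]^3/[Au³⁺]^1.
From E = E° − (0.0592/n) log Q: log Q = (E° − E)·n/0.0592 = (+0.65 − (+0.765))·3/0.0592 = -5.8277.
So 1·log[Au³⁺] = 3·log(0.0018) − log Q = -8.2342 − (-5.8277) = -2.4065; [Au³⁺] = 10^(-2.4065) ≈ 0.0039 M.

0.0039 M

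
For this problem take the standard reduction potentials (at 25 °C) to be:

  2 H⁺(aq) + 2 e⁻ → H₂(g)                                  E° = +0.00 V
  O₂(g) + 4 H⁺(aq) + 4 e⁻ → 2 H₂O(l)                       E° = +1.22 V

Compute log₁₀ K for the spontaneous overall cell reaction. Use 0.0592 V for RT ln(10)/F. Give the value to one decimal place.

82.4

Cathode: O₂/H₂O; anode: H⁺/H₂. E°cell = +1.22 V, n = 4.
log K = nE°cell / 0.0592 = (4)(+1.22) / 0.0592 = 82.4.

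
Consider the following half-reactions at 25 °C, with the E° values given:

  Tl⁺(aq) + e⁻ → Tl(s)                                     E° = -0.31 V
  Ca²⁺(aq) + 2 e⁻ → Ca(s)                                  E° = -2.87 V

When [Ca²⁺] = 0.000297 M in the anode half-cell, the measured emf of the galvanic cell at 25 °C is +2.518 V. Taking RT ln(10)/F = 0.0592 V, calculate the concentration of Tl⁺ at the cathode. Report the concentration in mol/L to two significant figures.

0.0034 M

Tl⁺/Tl is the cathode, Ca²⁺/Ca the anode: E°cell = +2.56 V, n = 2.
Overall reaction: 2 Tl⁺(aq) + Ca(s) → 2 Tl(s) + Ca²⁺(aq); Q = [Ca²⁺]^1/[Tl⁺]^2.
From E = E° − (0.0592/n) log Q: log Q = (E° − E)·n/0.0592 = (+2.56 − (+2.518))·2/0.0592 = 1.4189.
So 2·log[Tl⁺] = 1·log(0.000297) − log Q = -3.5272 − (1.4189) = -4.9461; log[Tl⁺] = -4.9461 / 2 = -2.4731; [Tl⁺] = 10^(-2.4731) ≈ 0.0034 M.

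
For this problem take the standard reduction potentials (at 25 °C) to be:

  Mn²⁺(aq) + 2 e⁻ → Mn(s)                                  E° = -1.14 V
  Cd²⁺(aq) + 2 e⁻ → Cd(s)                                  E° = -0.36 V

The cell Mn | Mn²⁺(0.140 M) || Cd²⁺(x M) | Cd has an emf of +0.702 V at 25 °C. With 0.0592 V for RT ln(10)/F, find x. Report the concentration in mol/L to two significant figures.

0.00032 M

Cd²⁺/Cd is the cathode, Mn²⁺/Mn the anode: E°cell = +0.78 V, n = 2.
Overall reaction: Cd²⁺(aq) + Mn(s) → Cd(s) + Mn²⁺(aq); Q = [Mn²⁺]^1/[Cd²⁺]^1.
From E = E° − (0.0592/n) log Q: log Q = (E° − E)·n/0.0592 = (+0.78 − (+0.702))·2/0.0592 = 2.6351.
So 1·log[Cd²⁺] = 1·log(0.14) − log Q = -0.8539 − (2.6351) = -3.4890; [Cd²⁺] = 10^(-3.4890) ≈ 0.00032 M.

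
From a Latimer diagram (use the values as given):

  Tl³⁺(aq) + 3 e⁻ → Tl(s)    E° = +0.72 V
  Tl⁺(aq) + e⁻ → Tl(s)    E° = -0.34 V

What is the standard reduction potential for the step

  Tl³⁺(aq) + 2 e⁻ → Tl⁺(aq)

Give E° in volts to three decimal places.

+1.250 V

Sequential free energies add, so n₃E°₃ = n₁E°₁ + n₂E°₂.
With n₃ = 3, and the known step contributing 1×(-0.34) V, the unknown satisfies 2·E° = 3×(+0.72) − 1×(-0.34) = +2.500.
E° = +2.500 / 2 = +1.250 V.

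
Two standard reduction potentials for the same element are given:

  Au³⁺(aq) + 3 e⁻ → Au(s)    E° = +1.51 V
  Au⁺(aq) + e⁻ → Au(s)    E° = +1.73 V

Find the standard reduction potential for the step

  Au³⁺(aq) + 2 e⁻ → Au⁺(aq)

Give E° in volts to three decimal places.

+1.400 V

Sequential free energies add, so n₃E°₃ = n₁E°₁ + n₂E°₂.
With n₃ = 3, and the known step contributing 1×(+1.73) V, the unknown satisfies 2·E° = 3×(+1.51) − 1×(+1.73) = +2.800.
E° = +2.800 / 2 = +1.400 V.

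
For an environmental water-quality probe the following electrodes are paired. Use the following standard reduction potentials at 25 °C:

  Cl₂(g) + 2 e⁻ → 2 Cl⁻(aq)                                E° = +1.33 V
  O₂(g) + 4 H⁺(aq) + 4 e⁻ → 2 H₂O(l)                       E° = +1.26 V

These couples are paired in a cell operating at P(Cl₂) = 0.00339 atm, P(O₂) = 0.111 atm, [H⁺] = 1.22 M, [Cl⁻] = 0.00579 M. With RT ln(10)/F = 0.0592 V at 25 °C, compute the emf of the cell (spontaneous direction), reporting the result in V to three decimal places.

+0.138 V

Cl₂/Cl⁻ is the cathode (higher E°), O₂/H₂O the anode: E°cell = +1.33 − (+1.26) = +0.07 V, n = 4.
Overall: 2 Cl₂(g) + 2 H₂O(l) → 4 Cl⁻(aq) + O₂(g) + 4 H⁺(aq)
Q = [Cl⁻]^4·P(O₂)·[H⁺]^4 / (P(Cl₂)^2); log Q = -4.619.
E = E° − (0.0592/n) log Q = +0.07 − (0.0592/4)(-4.619) = +0.138 V.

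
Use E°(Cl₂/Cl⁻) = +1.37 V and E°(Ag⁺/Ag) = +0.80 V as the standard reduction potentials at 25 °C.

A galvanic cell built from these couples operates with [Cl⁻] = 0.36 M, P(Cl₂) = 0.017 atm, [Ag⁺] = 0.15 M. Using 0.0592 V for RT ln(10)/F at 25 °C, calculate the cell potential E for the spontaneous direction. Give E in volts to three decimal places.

+0.593 V

Cl₂/Cl⁻ is the cathode (higher E°), Ag⁺/Ag the anode: E°cell = +1.37 − (+0.80) = +0.57 V, n = 2.
Overall: Cl₂(g) + 2 Ag(s) → 2 Cl⁻(aq) + 2 Ag⁺(aq)
Q = [Cl⁻]^2·[Ag⁺]^2 / (P(Cl₂)); log Q = -0.766.
E = E° − (0.0592/n) log Q = +0.57 − (0.0592/2)(-0.766) = +0.593 V.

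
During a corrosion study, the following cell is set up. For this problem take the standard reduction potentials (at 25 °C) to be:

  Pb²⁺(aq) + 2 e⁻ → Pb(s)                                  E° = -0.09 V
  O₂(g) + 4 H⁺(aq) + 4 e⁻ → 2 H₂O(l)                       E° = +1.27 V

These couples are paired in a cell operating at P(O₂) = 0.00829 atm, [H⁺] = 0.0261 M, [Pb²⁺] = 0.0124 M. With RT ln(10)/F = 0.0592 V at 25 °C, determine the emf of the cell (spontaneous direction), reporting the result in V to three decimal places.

O₂/H₂O is the cathode (higher E°), Pb²⁺/Pb the anode: E°cell = +1.27 − (-0.09) = +1.36 V, n = 4.
Overall: O₂(g) + 4 H⁺(aq) + 2 Pb(s) → 2 H₂O(l) + 2 Pb²⁺(aq)
Q = [Pb²⁺]^2 / (P(O₂)·[H⁺]^4); log Q = 4.602.
E = E° − (0.0592/n) log Q = +1.36 − (0.0592/4)(4.602) = +1.292 V.

+1.292 V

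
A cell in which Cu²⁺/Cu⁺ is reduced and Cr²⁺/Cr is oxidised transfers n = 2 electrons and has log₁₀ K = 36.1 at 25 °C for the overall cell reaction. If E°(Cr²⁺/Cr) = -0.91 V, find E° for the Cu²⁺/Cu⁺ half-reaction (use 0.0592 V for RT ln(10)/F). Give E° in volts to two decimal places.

E°cell = (0.0592/n)·log K = (0.0592/2)(36.1) = +1.069 V.
Since Cu²⁺/Cu⁺ is the cathode and Cr²⁺/Cr the anode, E°cell = E°(Cu²⁺/Cu⁺) − E°(Cr²⁺/Cr).
So E°(Cu²⁺/Cu⁺) = E°cell + E°(Cr²⁺/Cr) = +1.069 + (-0.91) = +0.16 V.

+0.16 V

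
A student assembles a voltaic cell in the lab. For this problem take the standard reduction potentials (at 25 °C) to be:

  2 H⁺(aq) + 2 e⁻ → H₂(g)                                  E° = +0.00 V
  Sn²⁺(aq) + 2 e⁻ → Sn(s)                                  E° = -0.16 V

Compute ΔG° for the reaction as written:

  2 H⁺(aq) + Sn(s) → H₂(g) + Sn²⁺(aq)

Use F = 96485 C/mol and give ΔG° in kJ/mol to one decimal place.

As written, H⁺/H₂ is reduced (cathode) and Sn²⁺/Sn is oxidised (anode), so E°cell = (+0.00) − (-0.16) = +0.16 V.
Balancing electrons gives n = 2.
ΔG° = −nFE° = −(2)(96485)(+0.16) = -30,875 J = -30.9 kJ/mol.

-30.9 kJ/mol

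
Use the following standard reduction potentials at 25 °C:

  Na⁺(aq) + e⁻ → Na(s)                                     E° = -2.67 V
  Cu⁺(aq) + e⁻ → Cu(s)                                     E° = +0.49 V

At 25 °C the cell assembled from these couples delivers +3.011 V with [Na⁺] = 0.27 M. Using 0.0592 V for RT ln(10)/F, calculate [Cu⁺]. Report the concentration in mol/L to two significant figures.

Cu⁺/Cu is the cathode, Na⁺/Na the anode: E°cell = +3.16 V, n = 1.
Overall reaction: Cu⁺(aq) + Na(s) → Cu(s) + Na⁺(aq); Q = [Na⁺]^1/[Cu⁺]^1.
From E = E° − (0.0592/n) log Q: log Q = (E° − E)·n/0.0592 = (+3.16 − (+3.011))·1/0.0592 = 2.5169.
So 1·log[Cu⁺] = 1·log(0.27) − log Q = -0.5686 − (2.5169) = -3.0855; [Cu⁺] = 10^(-3.0855) ≈ 0.00082 M.

0.00082 M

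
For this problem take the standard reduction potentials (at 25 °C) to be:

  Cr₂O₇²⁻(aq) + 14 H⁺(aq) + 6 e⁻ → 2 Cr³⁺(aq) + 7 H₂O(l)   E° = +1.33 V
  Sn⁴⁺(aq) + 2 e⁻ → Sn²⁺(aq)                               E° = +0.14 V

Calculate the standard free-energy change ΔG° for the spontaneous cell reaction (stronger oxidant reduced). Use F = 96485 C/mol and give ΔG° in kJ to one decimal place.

Cr₂O₇²⁻/Cr³⁺ (E° = +1.33 V) is the cathode; Sn⁴⁺/Sn²⁺ (E° = +0.14 V) is the anode, so E°cell = +1.19 V.
Balancing electrons gives n = 6 (lcm of 6 and 2).
ΔG° = −nFE° = −(6)(96485)(+1.19) = -688,903 J = -688.9 kJ.

-688.9 kJ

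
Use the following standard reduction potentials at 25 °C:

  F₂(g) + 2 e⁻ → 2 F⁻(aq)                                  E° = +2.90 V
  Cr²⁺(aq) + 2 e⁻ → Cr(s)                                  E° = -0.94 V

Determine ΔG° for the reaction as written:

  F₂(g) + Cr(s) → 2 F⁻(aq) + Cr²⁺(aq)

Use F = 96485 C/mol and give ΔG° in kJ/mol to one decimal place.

-741.0 kJ/mol

As written, F₂/F⁻ is reduced (cathode) and Cr²⁺/Cr is oxidised (anode), so E°cell = (+2.90) − (-0.94) = +3.84 V.
Balancing electrons gives n = 2.
ΔG° = −nFE° = −(2)(96485)(+3.84) = -741,005 J = -741.0 kJ/mol.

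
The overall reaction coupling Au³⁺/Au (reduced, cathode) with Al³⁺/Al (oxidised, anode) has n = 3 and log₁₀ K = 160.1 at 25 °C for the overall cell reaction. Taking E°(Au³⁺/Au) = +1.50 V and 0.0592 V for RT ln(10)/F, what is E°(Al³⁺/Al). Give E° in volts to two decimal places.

E°cell = (0.0592/n)·log K = (0.0592/3)(160.1) = +3.159 V.
Since Au³⁺/Au is the cathode and Al³⁺/Al the anode, E°cell = E°(Au³⁺/Au) − E°(Al³⁺/Al).
So E°(Al³⁺/Al) = E°(Au³⁺/Au) − E°cell = (+1.50) − (+3.159) = -1.66 V.

-1.66 V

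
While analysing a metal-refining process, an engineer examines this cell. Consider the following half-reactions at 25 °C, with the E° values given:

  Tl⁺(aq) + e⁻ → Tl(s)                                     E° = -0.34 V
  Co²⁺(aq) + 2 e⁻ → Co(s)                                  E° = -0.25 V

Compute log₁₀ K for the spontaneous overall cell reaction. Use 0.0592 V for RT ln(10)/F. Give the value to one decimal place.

3.0

Cathode: Co²⁺/Co; anode: Tl⁺/Tl. E°cell = +0.09 V, n = 2.
log K = nE°cell / 0.0592 = (2)(+0.09) / 0.0592 = 3.0.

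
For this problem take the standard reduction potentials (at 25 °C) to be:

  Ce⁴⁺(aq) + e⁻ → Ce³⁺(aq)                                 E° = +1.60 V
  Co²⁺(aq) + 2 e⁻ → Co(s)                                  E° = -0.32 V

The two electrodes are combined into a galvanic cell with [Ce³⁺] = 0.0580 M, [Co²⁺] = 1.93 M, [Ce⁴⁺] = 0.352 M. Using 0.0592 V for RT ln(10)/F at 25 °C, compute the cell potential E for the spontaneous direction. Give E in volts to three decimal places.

Ce⁴⁺/Ce³⁺ is the cathode (higher E°), Co²⁺/Co the anode: E°cell = +1.60 − (-0.32) = +1.92 V, n = 2.
Overall: 2 Ce⁴⁺(aq) + Co(s) → 2 Ce³⁺(aq) + Co²⁺(aq)
Q = [Ce³⁺]^2·[Co²⁺] / ([Ce⁴⁺]^2); log Q = -1.281.
E = E° − (0.0592/n) log Q = +1.92 − (0.0592/2)(-1.281) = +1.958 V.

+1.958 V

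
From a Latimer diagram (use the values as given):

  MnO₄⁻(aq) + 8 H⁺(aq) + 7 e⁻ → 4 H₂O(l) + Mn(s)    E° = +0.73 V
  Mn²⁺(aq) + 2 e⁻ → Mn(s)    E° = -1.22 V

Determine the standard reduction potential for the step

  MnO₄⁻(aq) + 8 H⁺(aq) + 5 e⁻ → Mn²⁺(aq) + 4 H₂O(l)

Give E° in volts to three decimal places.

+1.510 V

Sequential free energies add, so n₃E°₃ = n₁E°₁ + n₂E°₂.
With n₃ = 7, and the known step contributing 2×(-1.22) V, the unknown satisfies 5·E° = 7×(+0.73) − 2×(-1.22) = +7.550.
E° = +7.550 / 5 = +1.510 V.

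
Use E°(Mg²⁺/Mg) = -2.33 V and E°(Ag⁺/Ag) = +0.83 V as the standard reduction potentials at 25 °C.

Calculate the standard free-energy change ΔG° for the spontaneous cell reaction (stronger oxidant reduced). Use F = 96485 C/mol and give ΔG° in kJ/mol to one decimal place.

-609.8 kJ/mol

Ag⁺/Ag (E° = +0.83 V) is the cathode; Mg²⁺/Mg (E° = -2.33 V) is the anode, so E°cell = +3.16 V.
Balancing electrons gives n = 2 (lcm of 1 and 2).
ΔG° = −nFE° = −(2)(96485)(+3.16) = -609,785 J = -609.8 kJ/mol.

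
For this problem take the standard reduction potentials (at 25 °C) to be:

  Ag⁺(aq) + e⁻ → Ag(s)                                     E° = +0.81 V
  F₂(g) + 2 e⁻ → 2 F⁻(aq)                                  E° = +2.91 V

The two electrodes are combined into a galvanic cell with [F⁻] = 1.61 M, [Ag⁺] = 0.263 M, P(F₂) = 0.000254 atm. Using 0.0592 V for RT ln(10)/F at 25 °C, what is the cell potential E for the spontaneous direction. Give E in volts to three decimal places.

F₂/F⁻ is the cathode (higher E°), Ag⁺/Ag the anode: E°cell = +2.91 − (+0.81) = +2.10 V, n = 2.
Overall: F₂(g) + 2 Ag(s) → 2 F⁻(aq) + 2 Ag⁺(aq)
Q = [F⁻]^2·[Ag⁺]^2 / (P(F₂)); log Q = 2.849.
E = E° − (0.0592/n) log Q = +2.10 − (0.0592/2)(2.849) = +2.016 V.

+2.016 V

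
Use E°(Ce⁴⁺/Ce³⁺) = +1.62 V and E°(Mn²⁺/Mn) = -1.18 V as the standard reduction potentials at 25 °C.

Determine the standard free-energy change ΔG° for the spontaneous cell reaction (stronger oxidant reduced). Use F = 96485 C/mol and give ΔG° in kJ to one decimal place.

Ce⁴⁺/Ce³⁺ (E° = +1.62 V) is the cathode; Mn²⁺/Mn (E° = -1.18 V) is the anode, so E°cell = +2.80 V.
Balancing electrons gives n = 2 (lcm of 1 and 2).
ΔG° = −nFE° = −(2)(96485)(+2.80) = -540,316 J = -540.3 kJ.

-540.3 kJ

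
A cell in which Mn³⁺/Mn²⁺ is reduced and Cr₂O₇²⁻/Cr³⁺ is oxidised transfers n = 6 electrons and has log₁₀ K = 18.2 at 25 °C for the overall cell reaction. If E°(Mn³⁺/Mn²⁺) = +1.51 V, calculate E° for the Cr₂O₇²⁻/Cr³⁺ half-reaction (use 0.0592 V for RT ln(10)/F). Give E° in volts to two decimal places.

+1.33 V

E°cell = (0.0592/n)·log K = (0.0592/6)(18.2) = +0.180 V.
Since Mn³⁺/Mn²⁺ is the cathode and Cr₂O₇²⁻/Cr³⁺ the anode, E°cell = E°(Mn³⁺/Mn²⁺) − E°(Cr₂O₇²⁻/Cr³⁺).
So E°(Cr₂O₇²⁻/Cr³⁺) = E°(Mn³⁺/Mn²⁺) − E°cell = (+1.51) − (+0.180) = +1.33 V.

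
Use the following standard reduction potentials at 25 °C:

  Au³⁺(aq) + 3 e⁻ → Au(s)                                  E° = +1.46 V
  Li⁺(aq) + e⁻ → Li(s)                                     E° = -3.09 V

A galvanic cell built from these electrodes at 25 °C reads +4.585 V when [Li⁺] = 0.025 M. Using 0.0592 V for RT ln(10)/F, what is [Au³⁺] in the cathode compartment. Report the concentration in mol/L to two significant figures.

Au³⁺/Au is the cathode, Li⁺/Li the anode: E°cell = +4.55 V, n = 3.
Overall reaction: Au³⁺(aq) + 3 Li(s) → Au(s) + 3 Li⁺(aq); Q = [Li⁺]^3/[Au³⁺]^1.
From E = E° − (0.0592/n) log Q: log Q = (E° − E)·n/0.0592 = (+4.55 − (+4.585))·3/0.0592 = -1.7736.
So 1·log[Au³⁺] = 3·log(0.025) − log Q = -4.8062 − (-1.7736) = -3.0326; [Au³⁺] = 10^(-3.0326) ≈ 0.00093 M.

0.00093 M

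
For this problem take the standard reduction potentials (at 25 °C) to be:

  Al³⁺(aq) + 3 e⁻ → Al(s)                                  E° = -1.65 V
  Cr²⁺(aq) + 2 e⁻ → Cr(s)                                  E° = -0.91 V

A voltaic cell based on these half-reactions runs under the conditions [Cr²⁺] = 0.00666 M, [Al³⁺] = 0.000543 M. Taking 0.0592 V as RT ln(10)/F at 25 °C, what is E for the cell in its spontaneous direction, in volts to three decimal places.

Cr²⁺/Cr is the cathode (higher E°), Al³⁺/Al the anode: E°cell = -0.91 − (-1.65) = +0.74 V, n = 6.
Overall: 3 Cr²⁺(aq) + 2 Al(s) → 3 Cr(s) + 2 Al³⁺(aq)
Q = [Al³⁺]^2 / ([Cr²⁺]^3); log Q = -0.001.
E = E° − (0.0592/n) log Q = +0.74 − (0.0592/6)(-0.001) = +0.740 V.

+0.740 V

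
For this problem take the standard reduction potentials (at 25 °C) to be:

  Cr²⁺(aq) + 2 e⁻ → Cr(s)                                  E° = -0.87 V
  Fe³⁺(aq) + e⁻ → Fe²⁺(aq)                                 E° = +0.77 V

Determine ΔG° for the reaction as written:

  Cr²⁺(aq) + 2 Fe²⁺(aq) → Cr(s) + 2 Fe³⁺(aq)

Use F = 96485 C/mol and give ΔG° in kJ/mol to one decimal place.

As written, Cr²⁺/Cr is reduced (cathode) and Fe³⁺/Fe²⁺ is oxidised (anode), so E°cell = (-0.87) − (+0.77) = -1.64 V.
Balancing electrons gives n = 2.
ΔG° = −nFE° = −(2)(96485)(-1.64) = 316,471 J = +316.5 kJ/mol.

+316.5 kJ/mol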